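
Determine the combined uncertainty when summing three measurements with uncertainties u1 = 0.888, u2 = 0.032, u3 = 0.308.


For a sum of independent quantities, uc = sqrt(u1^2 + u2^2 + u3^2).
uc = sqrt(0.888^2 + 0.032^2 + 0.308^2)
uc = sqrt(0.788544 + 0.001024 + 0.094864)
uc = 0.9404

0.9404


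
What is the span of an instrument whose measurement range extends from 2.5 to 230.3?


Span = upper range - lower range.
Span = 230.3 - (2.5)
Span = 227.8

227.8


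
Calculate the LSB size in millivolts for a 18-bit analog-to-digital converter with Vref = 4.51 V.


The resolution (LSB) of an ADC is Vref / 2^n.
LSB = 4.51 / 2^18
LSB = 4.51 / 262144
LSB = 1.72e-05 V = 0.01720428 mV

0.01720428 mV


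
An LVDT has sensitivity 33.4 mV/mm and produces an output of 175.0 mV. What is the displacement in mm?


Displacement = Vout / sensitivity.
d = 175.0 / 33.4
d = 5.24 mm

5.24 mm


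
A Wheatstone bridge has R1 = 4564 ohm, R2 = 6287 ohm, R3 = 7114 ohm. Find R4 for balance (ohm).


At balance: R1*R4 = R2*R3, so R4 = R2*R3/R1.
R4 = 6287 * 7114 / 4564
R4 = 44725718 / 4564
R4 = 9799.68 ohm

9799.68 ohm


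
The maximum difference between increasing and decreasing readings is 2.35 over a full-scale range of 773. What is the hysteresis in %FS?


Hysteresis = (max difference / full scale) * 100%.
H = (2.35 / 773) * 100
H = 0.304 %FS

0.304 %FS


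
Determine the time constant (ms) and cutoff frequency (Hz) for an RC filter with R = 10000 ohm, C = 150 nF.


Time constant: tau = R * C.
tau = 10000 * 1.50e-07 = 0.0015 s
tau = 1.5 ms
Cutoff frequency: fc = 1 / (2*pi*R*C).
fc = 1 / (2*pi*0.0015) = 106.1 Hz

tau = 1.5 ms, fc = 106.1 Hz


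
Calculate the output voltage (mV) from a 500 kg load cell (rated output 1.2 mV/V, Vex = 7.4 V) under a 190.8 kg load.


Vout = rated_output * Vex * (load / capacity).
Vout = 1.2 * 7.4 * (190.8 / 500)
Vout = 1.2 * 7.4 * 0.3816
Vout = 3.389 mV

3.389 mV


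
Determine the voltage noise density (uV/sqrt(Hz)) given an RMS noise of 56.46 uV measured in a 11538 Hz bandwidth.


Noise spectral density = Vrms / sqrt(BW).
NSD = 56.46 / sqrt(11538)
NSD = 56.46 / 107.4151
NSD = 0.5256 uV/sqrt(Hz)

0.5256 uV/sqrt(Hz)


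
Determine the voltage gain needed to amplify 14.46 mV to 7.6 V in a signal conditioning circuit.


Gain = Vout / Vin (converting to same units).
G = 7.6 V / 14.46 mV
G = 7600.0 mV / 14.46 mV
G = 525.59

525.59


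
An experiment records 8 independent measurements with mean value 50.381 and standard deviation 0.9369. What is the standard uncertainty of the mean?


The standard uncertainty for Type A evaluation is u = s / sqrt(n).
u = 0.9369 / sqrt(8)
u = 0.9369 / 2.8284
u = 0.3312

0.3312


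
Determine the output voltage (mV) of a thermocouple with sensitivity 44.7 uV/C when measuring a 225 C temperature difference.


The thermocouple output V = sensitivity * dT.
V = 44.7 uV/C * 225 C
V = 10057.5 uV
V = 10.057 mV

10.057 mV


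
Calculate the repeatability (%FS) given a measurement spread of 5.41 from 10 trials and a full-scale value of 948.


Repeatability = (spread / full scale) * 100%.
R = (5.41 / 948) * 100
R = 0.571 %FS

0.571 %FS


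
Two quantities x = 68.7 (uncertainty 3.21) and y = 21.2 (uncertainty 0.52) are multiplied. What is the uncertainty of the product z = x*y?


For a product z = x*y, the relative uncertainty is:
uz/z = sqrt((ux/x)^2 + (uy/y)^2)
Relative uncertainties: ux/x = 3.21/68.7 = 0.046725
uy/y = 0.52/21.2 = 0.024528
z = 68.7 * 21.2 = 1456.4
uz = 1456.4 * sqrt(0.046725^2 + 0.024528^2) = 76.859

76.859


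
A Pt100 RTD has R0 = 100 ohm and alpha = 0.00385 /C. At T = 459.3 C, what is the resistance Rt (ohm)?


The RTD equation: Rt = R0 * (1 + alpha * T).
Rt = 100 * (1 + 0.00385 * 459.3)
Rt = 100 * (1 + 1.768305)
Rt = 100 * 2.768305
Rt = 276.83 ohm

276.83 ohm


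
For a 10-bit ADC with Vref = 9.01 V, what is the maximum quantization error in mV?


The maximum quantization error is +/- LSB/2.
LSB = Vref / 2^n = 9.01 / 1024 = 0.00879883 V
Max error = LSB / 2 = 0.00879883 / 2 = 0.00439941 V
Max error = 4.3994 mV

4.3994 mV


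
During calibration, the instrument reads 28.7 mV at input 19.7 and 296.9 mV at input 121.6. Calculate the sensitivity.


Sensitivity = (y2 - y1) / (x2 - x1).
S = (296.9 - 28.7) / (121.6 - 19.7)
S = 268.2 / 101.9
S = 2.632 mV/unit

2.632 mV/unit


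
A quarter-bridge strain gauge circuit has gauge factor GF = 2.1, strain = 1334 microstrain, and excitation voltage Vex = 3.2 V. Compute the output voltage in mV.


Quarter bridge output: Vout = (GF * epsilon * Vex) / 4.
Vout = (2.1 * 1334e-6 * 3.2) / 4
Vout = 0.00896448 / 4 V
Vout = 0.00224112 V = 2.2411 mV

2.2411 mV


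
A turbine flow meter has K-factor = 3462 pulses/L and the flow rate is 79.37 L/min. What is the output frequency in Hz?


Frequency = K * Q / 60 (converting L/min to L/s).
f = 3462 * 79.37 / 60
f = 274778.94 / 60
f = 4579.65 Hz

4579.65 Hz


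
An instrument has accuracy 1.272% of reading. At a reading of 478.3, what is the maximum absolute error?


Absolute error = (accuracy% / 100) * reading.
Error = (1.272 / 100) * 478.3
Error = 0.01272 * 478.3
Error = 6.084

6.084


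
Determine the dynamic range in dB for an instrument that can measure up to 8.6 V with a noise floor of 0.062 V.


Dynamic range = 20 * log10(Vmax / Vnoise).
DR = 20 * log10(8.6 / 0.062)
DR = 20 * log10(138.71)
DR = 42.84 dB

42.84 dB


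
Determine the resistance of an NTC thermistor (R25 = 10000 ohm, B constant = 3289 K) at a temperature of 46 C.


NTC thermistor equation: Rt = R25 * exp(B * (1/T - 1/T25)).
T in Kelvin: 319.15 K, T25 = 298.15 K
1/T - 1/T25 = 1/319.15 - 1/298.15 = -0.00022069
B * (1/T - 1/T25) = 3289 * -0.00022069 = -0.7259
Rt = 10000 * exp(-0.7259) = 4839.1 ohm

4839.1 ohm


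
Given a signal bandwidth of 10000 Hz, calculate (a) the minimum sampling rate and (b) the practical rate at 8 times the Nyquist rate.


By Nyquist theorem, fs_min = 2 * fmax.
fs_min = 2 * 10000 = 20000 Hz
Practical rate = 8 * fs_min = 8 * 20000 = 160000 Hz

fs_min = 20000 Hz, fs_practical = 160000 Hz


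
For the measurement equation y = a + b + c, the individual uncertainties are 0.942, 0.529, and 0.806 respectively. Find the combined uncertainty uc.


For a sum of independent quantities, uc = sqrt(u1^2 + u2^2 + u3^2).
uc = sqrt(0.942^2 + 0.529^2 + 0.806^2)
uc = sqrt(0.887364 + 0.279841 + 0.649636)
uc = 1.3479

1.3479


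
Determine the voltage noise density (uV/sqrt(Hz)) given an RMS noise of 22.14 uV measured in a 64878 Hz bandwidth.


Noise spectral density = Vrms / sqrt(BW).
NSD = 22.14 / sqrt(64878)
NSD = 22.14 / 254.7116
NSD = 0.0869 uV/sqrt(Hz)

0.0869 uV/sqrt(Hz)


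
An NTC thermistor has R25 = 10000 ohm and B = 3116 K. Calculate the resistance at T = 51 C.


NTC thermistor equation: Rt = R25 * exp(B * (1/T - 1/T25)).
T in Kelvin: 324.15 K, T25 = 298.15 K
1/T - 1/T25 = 1/324.15 - 1/298.15 = -0.00026902
B * (1/T - 1/T25) = 3116 * -0.00026902 = -0.8383
Rt = 10000 * exp(-0.8383) = 4324.5 ohm

4324.5 ohm


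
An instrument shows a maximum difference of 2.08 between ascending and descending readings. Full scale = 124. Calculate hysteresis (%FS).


Hysteresis = (max difference / full scale) * 100%.
H = (2.08 / 124) * 100
H = 1.677 %FS

1.677 %FS


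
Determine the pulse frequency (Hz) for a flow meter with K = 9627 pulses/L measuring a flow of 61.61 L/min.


Frequency = K * Q / 60 (converting L/min to L/s).
f = 9627 * 61.61 / 60
f = 593119.47 / 60
f = 9885.32 Hz

9885.32 Hz


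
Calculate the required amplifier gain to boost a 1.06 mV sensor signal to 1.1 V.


Gain = Vout / Vin (converting to same units).
G = 1.1 V / 1.06 mV
G = 1100.0 mV / 1.06 mV
G = 1037.74

1037.74


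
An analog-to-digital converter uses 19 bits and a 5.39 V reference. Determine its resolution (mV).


The resolution (LSB) of an ADC is Vref / 2^n.
LSB = 5.39 / 2^19
LSB = 5.39 / 524288
LSB = 1.028e-05 V = 0.01028061 mV

0.01028061 mV


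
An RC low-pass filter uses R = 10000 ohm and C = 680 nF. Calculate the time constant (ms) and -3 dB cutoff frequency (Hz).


Time constant: tau = R * C.
tau = 10000 * 6.80e-07 = 0.0068 s
tau = 6.8 ms
Cutoff frequency: fc = 1 / (2*pi*R*C).
fc = 1 / (2*pi*0.0068) = 23.41 Hz

tau = 6.8 ms, fc = 23.41 Hz


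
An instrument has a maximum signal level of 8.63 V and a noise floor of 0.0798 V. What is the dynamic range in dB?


Dynamic range = 20 * log10(Vmax / Vnoise).
DR = 20 * log10(8.63 / 0.0798)
DR = 20 * log10(108.15)
DR = 40.68 dB

40.68 dB


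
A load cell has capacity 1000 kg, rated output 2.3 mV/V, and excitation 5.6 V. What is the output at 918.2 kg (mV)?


Vout = rated_output * Vex * (load / capacity).
Vout = 2.3 * 5.6 * (918.2 / 1000)
Vout = 2.3 * 5.6 * 0.9182
Vout = 11.826 mV

11.826 mV


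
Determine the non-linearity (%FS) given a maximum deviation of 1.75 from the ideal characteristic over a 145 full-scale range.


Linearity error = (max deviation / full scale) * 100%.
Linearity = (1.75 / 145) * 100
Linearity = 1.207 %FS

1.207 %FS


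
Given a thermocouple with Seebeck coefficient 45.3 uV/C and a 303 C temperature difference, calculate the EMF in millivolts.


The thermocouple output V = sensitivity * dT.
V = 45.3 uV/C * 303 C
V = 13725.9 uV
V = 13.726 mV

13.726 mV


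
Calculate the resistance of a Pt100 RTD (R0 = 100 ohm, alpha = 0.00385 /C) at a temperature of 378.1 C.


The RTD equation: Rt = R0 * (1 + alpha * T).
Rt = 100 * (1 + 0.00385 * 378.1)
Rt = 100 * (1 + 1.455685)
Rt = 100 * 2.455685
Rt = 245.569 ohm

245.569 ohm


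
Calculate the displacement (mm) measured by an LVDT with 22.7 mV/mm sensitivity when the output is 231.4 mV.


Displacement = Vout / sensitivity.
d = 231.4 / 22.7
d = 10.194 mm

10.194 mm


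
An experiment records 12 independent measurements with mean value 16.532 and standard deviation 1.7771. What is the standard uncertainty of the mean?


The standard uncertainty for Type A evaluation is u = s / sqrt(n).
u = 1.7771 / sqrt(12)
u = 1.7771 / 3.4641
u = 0.513

0.513


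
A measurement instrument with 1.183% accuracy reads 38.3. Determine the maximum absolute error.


Absolute error = (accuracy% / 100) * reading.
Error = (1.183 / 100) * 38.3
Error = 0.01183 * 38.3
Error = 0.4531

0.4531


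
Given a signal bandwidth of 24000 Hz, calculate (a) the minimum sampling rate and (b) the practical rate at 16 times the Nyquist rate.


By Nyquist theorem, fs_min = 2 * fmax.
fs_min = 2 * 24000 = 48000 Hz
Practical rate = 16 * fs_min = 16 * 48000 = 768000 Hz

fs_min = 48000 Hz, fs_practical = 768000 Hz


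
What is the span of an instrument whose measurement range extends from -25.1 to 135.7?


Span = upper range - lower range.
Span = 135.7 - (-25.1)
Span = 160.8

160.8


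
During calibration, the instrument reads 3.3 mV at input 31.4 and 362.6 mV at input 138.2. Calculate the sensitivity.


Sensitivity = (y2 - y1) / (x2 - x1).
S = (362.6 - 3.3) / (138.2 - 31.4)
S = 359.3 / 106.8
S = 3.3642 mV/unit

3.3642 mV/unit


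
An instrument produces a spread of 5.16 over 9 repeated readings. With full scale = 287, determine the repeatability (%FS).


Repeatability = (spread / full scale) * 100%.
R = (5.16 / 287) * 100
R = 1.798 %FS

1.798 %FS


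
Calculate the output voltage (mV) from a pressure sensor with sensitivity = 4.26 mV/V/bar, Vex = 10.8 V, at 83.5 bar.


Output = sensitivity * Vex * P.
Vout = 4.26 * 10.8 * 83.5
Vout = 46.008 * 83.5
Vout = 3841.67 mV

3841.67 mV


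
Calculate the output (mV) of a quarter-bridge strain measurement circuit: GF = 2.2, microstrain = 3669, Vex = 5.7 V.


Quarter bridge output: Vout = (GF * epsilon * Vex) / 4.
Vout = (2.2 * 3669e-6 * 5.7) / 4
Vout = 0.04600926 / 4 V
Vout = 0.01150232 V = 11.5023 mV

11.5023 mV


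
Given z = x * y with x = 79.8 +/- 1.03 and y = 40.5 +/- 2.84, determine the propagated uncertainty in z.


For a product z = x*y, the relative uncertainty is:
uz/z = sqrt((ux/x)^2 + (uy/y)^2)
Relative uncertainties: ux/x = 1.03/79.8 = 0.012907
uy/y = 2.84/40.5 = 0.070123
z = 79.8 * 40.5 = 3231.9
uz = 3231.9 * sqrt(0.012907^2 + 0.070123^2) = 230.439

230.439


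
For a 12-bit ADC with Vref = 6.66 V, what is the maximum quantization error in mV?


The maximum quantization error is +/- LSB/2.
LSB = Vref / 2^n = 6.66 / 4096 = 0.00162598 V
Max error = LSB / 2 = 0.00162598 / 2 = 0.00081299 V
Max error = 0.813 mV

0.813 mV


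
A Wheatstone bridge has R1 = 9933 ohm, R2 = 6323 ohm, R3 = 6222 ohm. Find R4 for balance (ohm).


At balance: R1*R4 = R2*R3, so R4 = R2*R3/R1.
R4 = 6323 * 6222 / 9933
R4 = 39341706 / 9933
R4 = 3960.71 ohm

3960.71 ohm


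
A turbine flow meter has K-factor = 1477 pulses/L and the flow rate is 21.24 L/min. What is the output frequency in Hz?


Frequency = K * Q / 60 (converting L/min to L/s).
f = 1477 * 21.24 / 60
f = 31371.48 / 60
f = 522.86 Hz

522.86 Hz


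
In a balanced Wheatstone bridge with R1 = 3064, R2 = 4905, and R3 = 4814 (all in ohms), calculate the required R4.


At balance: R1*R4 = R2*R3, so R4 = R2*R3/R1.
R4 = 4905 * 4814 / 3064
R4 = 23612670 / 3064
R4 = 7706.48 ohm

7706.48 ohm


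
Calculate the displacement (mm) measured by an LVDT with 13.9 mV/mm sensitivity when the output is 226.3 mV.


Displacement = Vout / sensitivity.
d = 226.3 / 13.9
d = 16.281 mm

16.281 mm


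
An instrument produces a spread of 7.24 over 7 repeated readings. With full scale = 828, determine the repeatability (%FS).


Repeatability = (spread / full scale) * 100%.
R = (7.24 / 828) * 100
R = 0.874 %FS

0.874 %FS


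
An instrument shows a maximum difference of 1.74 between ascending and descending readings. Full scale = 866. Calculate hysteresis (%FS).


Hysteresis = (max difference / full scale) * 100%.
H = (1.74 / 866) * 100
H = 0.201 %FS

0.201 %FS


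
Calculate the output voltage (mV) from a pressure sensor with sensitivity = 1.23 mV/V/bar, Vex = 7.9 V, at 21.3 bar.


Output = sensitivity * Vex * P.
Vout = 1.23 * 7.9 * 21.3
Vout = 9.717 * 21.3
Vout = 206.97 mV

206.97 mV


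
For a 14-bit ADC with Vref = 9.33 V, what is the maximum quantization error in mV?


The maximum quantization error is +/- LSB/2.
LSB = Vref / 2^n = 9.33 / 16384 = 0.00056946 V
Max error = LSB / 2 = 0.00056946 / 2 = 0.00028473 V
Max error = 0.2847 mV

0.2847 mV


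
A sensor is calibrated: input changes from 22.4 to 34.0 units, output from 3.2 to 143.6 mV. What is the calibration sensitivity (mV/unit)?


Sensitivity = (y2 - y1) / (x2 - x1).
S = (143.6 - 3.2) / (34.0 - 22.4)
S = 140.4 / 11.6
S = 12.1034 mV/unit

12.1034 mV/unit


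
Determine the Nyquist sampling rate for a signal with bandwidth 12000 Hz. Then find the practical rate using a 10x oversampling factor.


By Nyquist theorem, fs_min = 2 * fmax.
fs_min = 2 * 12000 = 24000 Hz
Practical rate = 10 * fs_min = 10 * 24000 = 240000 Hz

fs_min = 24000 Hz, fs_practical = 240000 Hz


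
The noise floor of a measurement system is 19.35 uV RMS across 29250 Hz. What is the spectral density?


Noise spectral density = Vrms / sqrt(BW).
NSD = 19.35 / sqrt(29250)
NSD = 19.35 / 171.0263
NSD = 0.1131 uV/sqrt(Hz)

0.1131 uV/sqrt(Hz)


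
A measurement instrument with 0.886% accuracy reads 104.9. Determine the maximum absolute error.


Absolute error = (accuracy% / 100) * reading.
Error = (0.886 / 100) * 104.9
Error = 0.00886 * 104.9
Error = 0.9294

0.9294


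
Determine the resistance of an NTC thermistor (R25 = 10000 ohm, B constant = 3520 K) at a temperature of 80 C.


NTC thermistor equation: Rt = R25 * exp(B * (1/T - 1/T25)).
T in Kelvin: 353.15 K, T25 = 298.15 K
1/T - 1/T25 = 1/353.15 - 1/298.15 = -0.00052236
B * (1/T - 1/T25) = 3520 * -0.00052236 = -1.8387
Rt = 10000 * exp(-1.8387) = 1590.2 ohm

1590.2 ohm


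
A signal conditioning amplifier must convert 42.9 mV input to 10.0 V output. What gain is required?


Gain = Vout / Vin (converting to same units).
G = 10.0 V / 42.9 mV
G = 10000.0 mV / 42.9 mV
G = 233.1

233.1


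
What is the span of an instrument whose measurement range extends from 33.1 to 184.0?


Span = upper range - lower range.
Span = 184.0 - (33.1)
Span = 150.9

150.9


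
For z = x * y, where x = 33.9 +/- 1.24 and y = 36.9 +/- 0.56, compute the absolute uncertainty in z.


For a product z = x*y, the relative uncertainty is:
uz/z = sqrt((ux/x)^2 + (uy/y)^2)
Relative uncertainties: ux/x = 1.24/33.9 = 0.036578
uy/y = 0.56/36.9 = 0.015176
z = 33.9 * 36.9 = 1250.9
uz = 1250.9 * sqrt(0.036578^2 + 0.015176^2) = 49.538

49.538


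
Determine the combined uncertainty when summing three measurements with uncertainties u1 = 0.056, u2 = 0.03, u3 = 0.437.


For a sum of independent quantities, uc = sqrt(u1^2 + u2^2 + u3^2).
uc = sqrt(0.056^2 + 0.03^2 + 0.437^2)
uc = sqrt(0.003136 + 0.0009 + 0.190969)
uc = 0.4416

0.4416


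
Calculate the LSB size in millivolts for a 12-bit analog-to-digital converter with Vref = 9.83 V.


The resolution (LSB) of an ADC is Vref / 2^n.
LSB = 9.83 / 2^12
LSB = 9.83 / 4096
LSB = 0.0023999 V = 2.39990234 mV

2.39990234 mV


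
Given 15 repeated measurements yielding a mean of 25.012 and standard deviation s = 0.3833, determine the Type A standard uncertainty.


The standard uncertainty for Type A evaluation is u = s / sqrt(n).
u = 0.3833 / sqrt(15)
u = 0.3833 / 3.873
u = 0.099

0.099


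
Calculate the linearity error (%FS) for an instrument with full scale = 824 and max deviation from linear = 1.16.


Linearity error = (max deviation / full scale) * 100%.
Linearity = (1.16 / 824) * 100
Linearity = 0.141 %FS

0.141 %FS


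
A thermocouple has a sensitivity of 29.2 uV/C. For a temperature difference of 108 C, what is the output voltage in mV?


The thermocouple output V = sensitivity * dT.
V = 29.2 uV/C * 108 C
V = 3153.6 uV
V = 3.154 mV

3.154 mV


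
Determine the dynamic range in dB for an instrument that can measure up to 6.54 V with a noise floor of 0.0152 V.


Dynamic range = 20 * log10(Vmax / Vnoise).
DR = 20 * log10(6.54 / 0.0152)
DR = 20 * log10(430.26)
DR = 52.67 dB

52.67 dB


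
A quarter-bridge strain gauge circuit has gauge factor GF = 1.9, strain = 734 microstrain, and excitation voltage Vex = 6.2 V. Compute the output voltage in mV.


Quarter bridge output: Vout = (GF * epsilon * Vex) / 4.
Vout = (1.9 * 734e-6 * 6.2) / 4
Vout = 0.00864652 / 4 V
Vout = 0.00216163 V = 2.1616 mV

2.1616 mV


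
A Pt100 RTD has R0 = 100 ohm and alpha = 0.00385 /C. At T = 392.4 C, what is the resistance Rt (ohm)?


The RTD equation: Rt = R0 * (1 + alpha * T).
Rt = 100 * (1 + 0.00385 * 392.4)
Rt = 100 * (1 + 1.51074)
Rt = 100 * 2.51074
Rt = 251.074 ohm

251.074 ohm


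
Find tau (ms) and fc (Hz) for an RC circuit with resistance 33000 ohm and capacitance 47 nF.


Time constant: tau = R * C.
tau = 33000 * 4.70e-08 = 0.001551 s
tau = 1.551 ms
Cutoff frequency: fc = 1 / (2*pi*R*C).
fc = 1 / (2*pi*0.001551) = 102.61 Hz

tau = 1.551 ms, fc = 102.61 Hz


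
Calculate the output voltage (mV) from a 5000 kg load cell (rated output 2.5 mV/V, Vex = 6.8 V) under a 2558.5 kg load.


Vout = rated_output * Vex * (load / capacity).
Vout = 2.5 * 6.8 * (2558.5 / 5000)
Vout = 2.5 * 6.8 * 0.5117
Vout = 8.699 mV

8.699 mV


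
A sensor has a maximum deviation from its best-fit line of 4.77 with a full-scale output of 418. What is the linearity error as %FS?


Linearity error = (max deviation / full scale) * 100%.
Linearity = (4.77 / 418) * 100
Linearity = 1.141 %FS

1.141 %FS


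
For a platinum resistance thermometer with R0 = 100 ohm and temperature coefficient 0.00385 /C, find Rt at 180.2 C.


The RTD equation: Rt = R0 * (1 + alpha * T).
Rt = 100 * (1 + 0.00385 * 180.2)
Rt = 100 * (1 + 0.69377)
Rt = 100 * 1.69377
Rt = 169.377 ohm

169.377 ohm


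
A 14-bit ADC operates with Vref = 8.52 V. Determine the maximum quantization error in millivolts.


The maximum quantization error is +/- LSB/2.
LSB = Vref / 2^n = 8.52 / 16384 = 0.00052002 V
Max error = LSB / 2 = 0.00052002 / 2 = 0.00026001 V
Max error = 0.26 mV

0.26 mV


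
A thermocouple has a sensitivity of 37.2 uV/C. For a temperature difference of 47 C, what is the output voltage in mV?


The thermocouple output V = sensitivity * dT.
V = 37.2 uV/C * 47 C
V = 1748.4 uV
V = 1.748 mV

1.748 mV


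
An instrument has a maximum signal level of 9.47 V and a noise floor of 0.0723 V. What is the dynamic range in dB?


Dynamic range = 20 * log10(Vmax / Vnoise).
DR = 20 * log10(9.47 / 0.0723)
DR = 20 * log10(130.98)
DR = 42.34 dB

42.34 dB


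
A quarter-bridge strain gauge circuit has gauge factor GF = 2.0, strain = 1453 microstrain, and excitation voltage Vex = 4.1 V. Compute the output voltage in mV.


Quarter bridge output: Vout = (GF * epsilon * Vex) / 4.
Vout = (2.0 * 1453e-6 * 4.1) / 4
Vout = 0.0119146 / 4 V
Vout = 0.00297865 V = 2.9786 mV

2.9786 mV


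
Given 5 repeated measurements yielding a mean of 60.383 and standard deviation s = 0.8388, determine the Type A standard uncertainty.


The standard uncertainty for Type A evaluation is u = s / sqrt(n).
u = 0.8388 / sqrt(5)
u = 0.8388 / 2.2361
u = 0.3751

0.3751


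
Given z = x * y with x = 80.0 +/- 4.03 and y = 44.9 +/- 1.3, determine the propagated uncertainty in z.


For a product z = x*y, the relative uncertainty is:
uz/z = sqrt((ux/x)^2 + (uy/y)^2)
Relative uncertainties: ux/x = 4.03/80.0 = 0.050375
uy/y = 1.3/44.9 = 0.028953
z = 80.0 * 44.9 = 3592.0
uz = 3592.0 * sqrt(0.050375^2 + 0.028953^2) = 208.705

208.705


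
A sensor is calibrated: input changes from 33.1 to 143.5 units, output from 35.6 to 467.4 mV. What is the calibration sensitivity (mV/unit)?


Sensitivity = (y2 - y1) / (x2 - x1).
S = (467.4 - 35.6) / (143.5 - 33.1)
S = 431.8 / 110.4
S = 3.9112 mV/unit

3.9112 mV/unit


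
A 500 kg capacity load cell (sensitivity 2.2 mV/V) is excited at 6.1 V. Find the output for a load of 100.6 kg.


Vout = rated_output * Vex * (load / capacity).
Vout = 2.2 * 6.1 * (100.6 / 500)
Vout = 2.2 * 6.1 * 0.2012
Vout = 2.7 mV

2.7 mV


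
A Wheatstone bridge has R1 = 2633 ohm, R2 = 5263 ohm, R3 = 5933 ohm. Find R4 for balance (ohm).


At balance: R1*R4 = R2*R3, so R4 = R2*R3/R1.
R4 = 5263 * 5933 / 2633
R4 = 31225379 / 2633
R4 = 11859.24 ohm

11859.24 ohm


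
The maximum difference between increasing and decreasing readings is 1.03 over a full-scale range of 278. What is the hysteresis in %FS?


Hysteresis = (max difference / full scale) * 100%.
H = (1.03 / 278) * 100
H = 0.371 %FS

0.371 %FS


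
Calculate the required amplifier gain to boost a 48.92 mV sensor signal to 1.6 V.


Gain = Vout / Vin (converting to same units).
G = 1.6 V / 48.92 mV
G = 1600.0 mV / 48.92 mV
G = 32.71

32.71


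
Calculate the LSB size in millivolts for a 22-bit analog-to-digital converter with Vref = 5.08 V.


The resolution (LSB) of an ADC is Vref / 2^n.
LSB = 5.08 / 2^22
LSB = 5.08 / 4194304
LSB = 1.21e-06 V = 0.00121117 mV

0.00121117 mV


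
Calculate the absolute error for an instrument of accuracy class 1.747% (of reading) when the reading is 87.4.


Absolute error = (accuracy% / 100) * reading.
Error = (1.747 / 100) * 87.4
Error = 0.01747 * 87.4
Error = 1.5269

1.5269


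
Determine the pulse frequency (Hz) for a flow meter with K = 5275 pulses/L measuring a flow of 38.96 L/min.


Frequency = K * Q / 60 (converting L/min to L/s).
f = 5275 * 38.96 / 60
f = 205514.0 / 60
f = 3425.23 Hz

3425.23 Hz


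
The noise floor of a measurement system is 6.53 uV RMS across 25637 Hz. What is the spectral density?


Noise spectral density = Vrms / sqrt(BW).
NSD = 6.53 / sqrt(25637)
NSD = 6.53 / 160.1156
NSD = 0.0408 uV/sqrt(Hz)

0.0408 uV/sqrt(Hz)


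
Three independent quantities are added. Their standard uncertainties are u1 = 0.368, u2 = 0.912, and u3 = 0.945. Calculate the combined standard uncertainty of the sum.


For a sum of independent quantities, uc = sqrt(u1^2 + u2^2 + u3^2).
uc = sqrt(0.368^2 + 0.912^2 + 0.945^2)
uc = sqrt(0.135424 + 0.831744 + 0.893025)
uc = 1.3639

1.3639


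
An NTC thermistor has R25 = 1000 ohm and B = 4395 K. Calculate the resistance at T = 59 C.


NTC thermistor equation: Rt = R25 * exp(B * (1/T - 1/T25)).
T in Kelvin: 332.15 K, T25 = 298.15 K
1/T - 1/T25 = 1/332.15 - 1/298.15 = -0.00034333
B * (1/T - 1/T25) = 4395 * -0.00034333 = -1.5089
Rt = 1000 * exp(-1.5089) = 221.1 ohm

221.1 ohm


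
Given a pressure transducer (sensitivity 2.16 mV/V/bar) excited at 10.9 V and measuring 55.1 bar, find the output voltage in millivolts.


Output = sensitivity * Vex * P.
Vout = 2.16 * 10.9 * 55.1
Vout = 23.544 * 55.1
Vout = 1297.27 mV

1297.27 mV


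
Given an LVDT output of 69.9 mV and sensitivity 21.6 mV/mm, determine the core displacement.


Displacement = Vout / sensitivity.
d = 69.9 / 21.6
d = 3.236 mm

3.236 mm


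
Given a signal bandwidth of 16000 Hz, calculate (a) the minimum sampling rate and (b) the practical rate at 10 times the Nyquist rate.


By Nyquist theorem, fs_min = 2 * fmax.
fs_min = 2 * 16000 = 32000 Hz
Practical rate = 10 * fs_min = 10 * 32000 = 320000 Hz

fs_min = 32000 Hz, fs_practical = 320000 Hz


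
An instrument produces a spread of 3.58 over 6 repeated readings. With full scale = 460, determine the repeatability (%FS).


Repeatability = (spread / full scale) * 100%.
R = (3.58 / 460) * 100
R = 0.778 %FS

0.778 %FS


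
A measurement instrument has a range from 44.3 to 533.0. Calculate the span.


Span = upper range - lower range.
Span = 533.0 - (44.3)
Span = 488.7

488.7


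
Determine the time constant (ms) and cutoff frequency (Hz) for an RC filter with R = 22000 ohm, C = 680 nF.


Time constant: tau = R * C.
tau = 22000 * 6.80e-07 = 0.01496 s
tau = 14.96 ms
Cutoff frequency: fc = 1 / (2*pi*R*C).
fc = 1 / (2*pi*0.01496) = 10.64 Hz

tau = 14.96 ms, fc = 10.64 Hz


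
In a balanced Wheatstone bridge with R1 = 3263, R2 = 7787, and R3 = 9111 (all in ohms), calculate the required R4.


At balance: R1*R4 = R2*R3, so R4 = R2*R3/R1.
R4 = 7787 * 9111 / 3263
R4 = 70947357 / 3263
R4 = 21742.98 ohm

21742.98 ohm


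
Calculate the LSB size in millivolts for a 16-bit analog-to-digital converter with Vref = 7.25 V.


The resolution (LSB) of an ADC is Vref / 2^n.
LSB = 7.25 / 2^16
LSB = 7.25 / 65536
LSB = 0.00011063 V = 0.11062622 mV

0.11062622 mV


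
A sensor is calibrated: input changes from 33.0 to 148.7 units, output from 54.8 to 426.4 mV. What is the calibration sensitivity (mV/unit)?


Sensitivity = (y2 - y1) / (x2 - x1).
S = (426.4 - 54.8) / (148.7 - 33.0)
S = 371.6 / 115.7
S = 3.2118 mV/unit

3.2118 mV/unit


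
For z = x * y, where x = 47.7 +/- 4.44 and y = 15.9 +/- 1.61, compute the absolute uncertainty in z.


For a product z = x*y, the relative uncertainty is:
uz/z = sqrt((ux/x)^2 + (uy/y)^2)
Relative uncertainties: ux/x = 4.44/47.7 = 0.093082
uy/y = 1.61/15.9 = 0.101258
z = 47.7 * 15.9 = 758.4
uz = 758.4 * sqrt(0.093082^2 + 0.101258^2) = 104.315

104.315


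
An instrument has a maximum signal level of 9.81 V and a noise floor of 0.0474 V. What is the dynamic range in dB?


Dynamic range = 20 * log10(Vmax / Vnoise).
DR = 20 * log10(9.81 / 0.0474)
DR = 20 * log10(206.96)
DR = 46.32 dB

46.32 dB


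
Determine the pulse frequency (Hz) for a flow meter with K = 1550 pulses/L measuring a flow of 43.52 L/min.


Frequency = K * Q / 60 (converting L/min to L/s).
f = 1550 * 43.52 / 60
f = 67456.0 / 60
f = 1124.27 Hz

1124.27 Hz


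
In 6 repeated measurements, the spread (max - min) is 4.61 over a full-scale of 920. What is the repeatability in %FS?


Repeatability = (spread / full scale) * 100%.
R = (4.61 / 920) * 100
R = 0.501 %FS

0.501 %FS


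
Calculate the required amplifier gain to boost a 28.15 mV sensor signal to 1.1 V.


Gain = Vout / Vin (converting to same units).
G = 1.1 V / 28.15 mV
G = 1100.0 mV / 28.15 mV
G = 39.08

39.08


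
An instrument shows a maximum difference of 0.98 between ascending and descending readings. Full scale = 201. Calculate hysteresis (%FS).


Hysteresis = (max difference / full scale) * 100%.
H = (0.98 / 201) * 100
H = 0.488 %FS

0.488 %FS


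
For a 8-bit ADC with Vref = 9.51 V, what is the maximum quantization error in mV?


The maximum quantization error is +/- LSB/2.
LSB = Vref / 2^n = 9.51 / 256 = 0.03714844 V
Max error = LSB / 2 = 0.03714844 / 2 = 0.01857422 V
Max error = 18.5742 mV

18.5742 mV


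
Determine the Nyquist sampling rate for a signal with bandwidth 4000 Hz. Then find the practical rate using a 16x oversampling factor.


By Nyquist theorem, fs_min = 2 * fmax.
fs_min = 2 * 4000 = 8000 Hz
Practical rate = 16 * fs_min = 16 * 8000 = 128000 Hz

fs_min = 8000 Hz, fs_practical = 128000 Hz


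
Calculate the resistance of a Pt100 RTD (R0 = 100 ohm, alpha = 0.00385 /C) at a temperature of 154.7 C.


The RTD equation: Rt = R0 * (1 + alpha * T).
Rt = 100 * (1 + 0.00385 * 154.7)
Rt = 100 * (1 + 0.595595)
Rt = 100 * 1.595595
Rt = 159.559 ohm

159.559 ohm


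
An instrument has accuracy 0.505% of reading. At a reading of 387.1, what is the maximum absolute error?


Absolute error = (accuracy% / 100) * reading.
Error = (0.505 / 100) * 387.1
Error = 0.00505 * 387.1
Error = 1.9549

1.9549


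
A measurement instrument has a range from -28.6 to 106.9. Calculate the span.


Span = upper range - lower range.
Span = 106.9 - (-28.6)
Span = 135.5

135.5


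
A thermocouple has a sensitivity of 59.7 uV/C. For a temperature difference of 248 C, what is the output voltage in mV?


The thermocouple output V = sensitivity * dT.
V = 59.7 uV/C * 248 C
V = 14805.6 uV
V = 14.806 mV

14.806 mV


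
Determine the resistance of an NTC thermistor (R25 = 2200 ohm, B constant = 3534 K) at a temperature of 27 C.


NTC thermistor equation: Rt = R25 * exp(B * (1/T - 1/T25)).
T in Kelvin: 300.15 K, T25 = 298.15 K
1/T - 1/T25 = 1/300.15 - 1/298.15 = -2.235e-05
B * (1/T - 1/T25) = 3534 * -2.235e-05 = -0.079
Rt = 2200 * exp(-0.079) = 2032.9 ohm

2032.9 ohm


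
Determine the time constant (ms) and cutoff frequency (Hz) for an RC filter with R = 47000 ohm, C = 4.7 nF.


Time constant: tau = R * C.
tau = 47000 * 4.70e-09 = 0.0002209 s
tau = 0.2209 ms
Cutoff frequency: fc = 1 / (2*pi*R*C).
fc = 1 / (2*pi*0.0002209) = 720.48 Hz

tau = 0.2209 ms, fc = 720.48 Hz


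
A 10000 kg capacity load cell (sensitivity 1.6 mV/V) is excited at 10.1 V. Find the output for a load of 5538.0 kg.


Vout = rated_output * Vex * (load / capacity).
Vout = 1.6 * 10.1 * (5538.0 / 10000)
Vout = 1.6 * 10.1 * 0.5538
Vout = 8.949 mV

8.949 mV


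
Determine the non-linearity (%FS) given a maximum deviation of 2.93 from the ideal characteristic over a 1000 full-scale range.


Linearity error = (max deviation / full scale) * 100%.
Linearity = (2.93 / 1000) * 100
Linearity = 0.293 %FS

0.293 %FS


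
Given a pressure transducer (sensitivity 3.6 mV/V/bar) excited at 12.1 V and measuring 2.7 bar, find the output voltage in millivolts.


Output = sensitivity * Vex * P.
Vout = 3.6 * 12.1 * 2.7
Vout = 43.56 * 2.7
Vout = 117.61 mV

117.61 mV


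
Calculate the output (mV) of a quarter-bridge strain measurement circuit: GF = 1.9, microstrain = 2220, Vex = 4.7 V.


Quarter bridge output: Vout = (GF * epsilon * Vex) / 4.
Vout = (1.9 * 2220e-6 * 4.7) / 4
Vout = 0.0198246 / 4 V
Vout = 0.00495615 V = 4.9561 mV

4.9561 mV


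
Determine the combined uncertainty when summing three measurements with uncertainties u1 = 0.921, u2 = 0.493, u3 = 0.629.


For a sum of independent quantities, uc = sqrt(u1^2 + u2^2 + u3^2).
uc = sqrt(0.921^2 + 0.493^2 + 0.629^2)
uc = sqrt(0.848241 + 0.243049 + 0.395641)
uc = 1.2194

1.2194


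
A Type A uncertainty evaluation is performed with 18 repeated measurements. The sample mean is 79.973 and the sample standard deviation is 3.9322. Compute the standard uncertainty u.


The standard uncertainty for Type A evaluation is u = s / sqrt(n).
u = 3.9322 / sqrt(18)
u = 3.9322 / 4.2426
u = 0.9268

0.9268


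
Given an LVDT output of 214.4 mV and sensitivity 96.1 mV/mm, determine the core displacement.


Displacement = Vout / sensitivity.
d = 214.4 / 96.1
d = 2.231 mm

2.231 mm


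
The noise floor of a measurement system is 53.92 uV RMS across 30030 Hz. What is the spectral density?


Noise spectral density = Vrms / sqrt(BW).
NSD = 53.92 / sqrt(30030)
NSD = 53.92 / 173.2917
NSD = 0.3112 uV/sqrt(Hz)

0.3112 uV/sqrt(Hz)


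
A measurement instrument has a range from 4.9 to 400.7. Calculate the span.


Span = upper range - lower range.
Span = 400.7 - (4.9)
Span = 395.8

395.8


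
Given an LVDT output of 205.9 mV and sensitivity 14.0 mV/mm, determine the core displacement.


Displacement = Vout / sensitivity.
d = 205.9 / 14.0
d = 14.707 mm

14.707 mm


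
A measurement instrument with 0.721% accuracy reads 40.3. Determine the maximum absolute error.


Absolute error = (accuracy% / 100) * reading.
Error = (0.721 / 100) * 40.3
Error = 0.00721 * 40.3
Error = 0.2906

0.2906


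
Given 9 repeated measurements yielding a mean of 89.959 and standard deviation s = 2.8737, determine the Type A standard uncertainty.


The standard uncertainty for Type A evaluation is u = s / sqrt(n).
u = 2.8737 / sqrt(9)
u = 2.8737 / 3.0
u = 0.9579

0.9579


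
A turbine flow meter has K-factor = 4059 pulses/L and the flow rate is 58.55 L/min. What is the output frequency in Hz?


Frequency = K * Q / 60 (converting L/min to L/s).
f = 4059 * 58.55 / 60
f = 237654.45 / 60
f = 3960.91 Hz

3960.91 Hz


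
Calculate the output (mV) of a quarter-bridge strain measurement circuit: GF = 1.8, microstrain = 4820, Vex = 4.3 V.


Quarter bridge output: Vout = (GF * epsilon * Vex) / 4.
Vout = (1.8 * 4820e-6 * 4.3) / 4
Vout = 0.0373068 / 4 V
Vout = 0.0093267 V = 9.3267 mV

9.3267 mV


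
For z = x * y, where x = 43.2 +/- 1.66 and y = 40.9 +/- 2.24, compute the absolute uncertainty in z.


For a product z = x*y, the relative uncertainty is:
uz/z = sqrt((ux/x)^2 + (uy/y)^2)
Relative uncertainties: ux/x = 1.66/43.2 = 0.038426
uy/y = 2.24/40.9 = 0.054768
z = 43.2 * 40.9 = 1766.9
uz = 1766.9 * sqrt(0.038426^2 + 0.054768^2) = 118.21

118.21


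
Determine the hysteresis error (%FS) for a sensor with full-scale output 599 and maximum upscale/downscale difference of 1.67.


Hysteresis = (max difference / full scale) * 100%.
H = (1.67 / 599) * 100
H = 0.279 %FS

0.279 %FS


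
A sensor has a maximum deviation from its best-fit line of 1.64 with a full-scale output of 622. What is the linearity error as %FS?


Linearity error = (max deviation / full scale) * 100%.
Linearity = (1.64 / 622) * 100
Linearity = 0.264 %FS

0.264 %FS


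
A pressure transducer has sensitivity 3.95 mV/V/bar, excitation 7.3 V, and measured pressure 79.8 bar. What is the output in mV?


Output = sensitivity * Vex * P.
Vout = 3.95 * 7.3 * 79.8
Vout = 28.835 * 79.8
Vout = 2301.03 mV

2301.03 mV


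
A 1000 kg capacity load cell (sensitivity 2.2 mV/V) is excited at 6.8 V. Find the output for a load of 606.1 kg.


Vout = rated_output * Vex * (load / capacity).
Vout = 2.2 * 6.8 * (606.1 / 1000)
Vout = 2.2 * 6.8 * 0.6061
Vout = 9.067 mV

9.067 mV


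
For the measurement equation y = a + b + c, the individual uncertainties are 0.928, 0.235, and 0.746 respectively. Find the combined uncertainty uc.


For a sum of independent quantities, uc = sqrt(u1^2 + u2^2 + u3^2).
uc = sqrt(0.928^2 + 0.235^2 + 0.746^2)
uc = sqrt(0.861184 + 0.055225 + 0.556516)
uc = 1.2136

1.2136


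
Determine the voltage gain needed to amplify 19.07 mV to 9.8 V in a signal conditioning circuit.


Gain = Vout / Vin (converting to same units).
G = 9.8 V / 19.07 mV
G = 9800.0 mV / 19.07 mV
G = 513.9

513.9


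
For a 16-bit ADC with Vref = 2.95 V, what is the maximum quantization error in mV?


The maximum quantization error is +/- LSB/2.
LSB = Vref / 2^n = 2.95 / 65536 = 4.501e-05 V
Max error = LSB / 2 = 4.501e-05 / 2 = 2.251e-05 V
Max error = 0.0225 mV

0.0225 mV


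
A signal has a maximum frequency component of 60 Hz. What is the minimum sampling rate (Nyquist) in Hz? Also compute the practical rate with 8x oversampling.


By Nyquist theorem, fs_min = 2 * fmax.
fs_min = 2 * 60 = 120 Hz
Practical rate = 8 * fs_min = 8 * 120 = 960 Hz

fs_min = 120 Hz, fs_practical = 960 Hz


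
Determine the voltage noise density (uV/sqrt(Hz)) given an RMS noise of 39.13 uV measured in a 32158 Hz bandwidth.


Noise spectral density = Vrms / sqrt(BW).
NSD = 39.13 / sqrt(32158)
NSD = 39.13 / 179.3265
NSD = 0.2182 uV/sqrt(Hz)

0.2182 uV/sqrt(Hz)


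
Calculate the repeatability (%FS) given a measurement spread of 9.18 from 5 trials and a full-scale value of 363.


Repeatability = (spread / full scale) * 100%.
R = (9.18 / 363) * 100
R = 2.529 %FS

2.529 %FS


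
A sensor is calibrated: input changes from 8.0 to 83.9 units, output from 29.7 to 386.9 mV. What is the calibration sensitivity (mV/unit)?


Sensitivity = (y2 - y1) / (x2 - x1).
S = (386.9 - 29.7) / (83.9 - 8.0)
S = 357.2 / 75.9
S = 4.7062 mV/unit

4.7062 mV/unit


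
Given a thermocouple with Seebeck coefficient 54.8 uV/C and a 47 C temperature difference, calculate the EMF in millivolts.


The thermocouple output V = sensitivity * dT.
V = 54.8 uV/C * 47 C
V = 2575.6 uV
V = 2.576 mV

2.576 mV


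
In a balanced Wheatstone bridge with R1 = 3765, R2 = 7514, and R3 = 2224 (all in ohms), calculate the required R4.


At balance: R1*R4 = R2*R3, so R4 = R2*R3/R1.
R4 = 7514 * 2224 / 3765
R4 = 16711136 / 3765
R4 = 4438.55 ohm

4438.55 ohm


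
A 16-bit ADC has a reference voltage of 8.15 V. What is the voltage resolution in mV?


The resolution (LSB) of an ADC is Vref / 2^n.
LSB = 8.15 / 2^16
LSB = 8.15 / 65536
LSB = 0.00012436 V = 0.12435913 mV

0.12435913 mV


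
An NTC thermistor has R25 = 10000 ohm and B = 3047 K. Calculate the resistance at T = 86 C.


NTC thermistor equation: Rt = R25 * exp(B * (1/T - 1/T25)).
T in Kelvin: 359.15 K, T25 = 298.15 K
1/T - 1/T25 = 1/359.15 - 1/298.15 = -0.00056966
B * (1/T - 1/T25) = 3047 * -0.00056966 = -1.7358
Rt = 10000 * exp(-1.7358) = 1762.6 ohm

1762.6 ohm


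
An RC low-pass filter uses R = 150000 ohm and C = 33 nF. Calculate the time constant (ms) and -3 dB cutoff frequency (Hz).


Time constant: tau = R * C.
tau = 150000 * 3.30e-08 = 0.00495 s
tau = 4.95 ms
Cutoff frequency: fc = 1 / (2*pi*R*C).
fc = 1 / (2*pi*0.00495) = 32.15 Hz

tau = 4.95 ms, fc = 32.15 Hz


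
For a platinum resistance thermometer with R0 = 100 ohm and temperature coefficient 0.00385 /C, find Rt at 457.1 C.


The RTD equation: Rt = R0 * (1 + alpha * T).
Rt = 100 * (1 + 0.00385 * 457.1)
Rt = 100 * (1 + 1.759835)
Rt = 100 * 2.759835
Rt = 275.983 ohm

275.983 ohm


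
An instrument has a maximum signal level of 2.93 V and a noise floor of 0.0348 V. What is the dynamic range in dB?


Dynamic range = 20 * log10(Vmax / Vnoise).
DR = 20 * log10(2.93 / 0.0348)
DR = 20 * log10(84.2)
DR = 38.51 dB

38.51 dB


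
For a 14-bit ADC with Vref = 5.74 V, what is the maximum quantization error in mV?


The maximum quantization error is +/- LSB/2.
LSB = Vref / 2^n = 5.74 / 16384 = 0.00035034 V
Max error = LSB / 2 = 0.00035034 / 2 = 0.00017517 V
Max error = 0.1752 mV

0.1752 mV


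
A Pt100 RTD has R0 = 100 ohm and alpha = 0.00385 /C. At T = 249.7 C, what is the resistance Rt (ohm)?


The RTD equation: Rt = R0 * (1 + alpha * T).
Rt = 100 * (1 + 0.00385 * 249.7)
Rt = 100 * (1 + 0.961345)
Rt = 100 * 1.961345
Rt = 196.135 ohm

196.135 ohm


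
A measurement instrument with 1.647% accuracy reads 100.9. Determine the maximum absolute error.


Absolute error = (accuracy% / 100) * reading.
Error = (1.647 / 100) * 100.9
Error = 0.01647 * 100.9
Error = 1.6618

1.6618
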